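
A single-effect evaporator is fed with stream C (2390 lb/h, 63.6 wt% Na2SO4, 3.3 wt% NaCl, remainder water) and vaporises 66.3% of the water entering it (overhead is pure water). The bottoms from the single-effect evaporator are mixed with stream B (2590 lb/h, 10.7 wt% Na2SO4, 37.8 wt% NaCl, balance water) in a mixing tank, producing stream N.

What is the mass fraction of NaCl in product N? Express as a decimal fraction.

Vapour removed = 0.663×0.331×2390 = 524.49 lb/h; concentrate = 1865.5 lb/h.
NaCl reaching the mixer = 78.87 (from concentrate) + 2590×0.378 = 1057.9 lb/h.
Product flow = 1865.5 + 2590 = 4455.5 lb/h; NaCl fraction = 0.237.

0.237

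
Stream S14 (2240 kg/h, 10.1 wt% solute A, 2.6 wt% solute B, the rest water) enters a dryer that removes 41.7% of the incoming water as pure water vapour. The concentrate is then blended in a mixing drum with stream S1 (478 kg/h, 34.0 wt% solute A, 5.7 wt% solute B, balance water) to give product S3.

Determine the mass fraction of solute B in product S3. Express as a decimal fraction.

0.0449

Vapour removed = 0.417×0.873×2240 = 815.45 kg/h; concentrate = 1424.5 kg/h.
solute B reaching the mixer = 58.24 (from concentrate) + 478×0.057 = 85.486 kg/h.
Product flow = 1424.5 + 478 = 1902.5 kg/h; solute B fraction = 0.0449.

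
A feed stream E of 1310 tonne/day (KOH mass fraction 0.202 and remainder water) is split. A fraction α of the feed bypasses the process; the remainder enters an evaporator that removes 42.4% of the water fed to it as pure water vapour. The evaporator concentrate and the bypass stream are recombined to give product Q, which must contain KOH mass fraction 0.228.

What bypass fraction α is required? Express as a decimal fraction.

All 1310×0.202 = 264.62 tonne/day of KOH reaches Q, so Q = 264.62/0.228 = 1160.6 tonne/day and vapour = 149.39 tonne/day.
The evaporator receives (1−α)·1310 of feed at 0.798 water and removes 0.424 of that water:
0.424×0.798×(1−α)×1310 = 149.39
(1−α) = 149.39/443.24 = 0.3370;  α = 0.6630.

0.663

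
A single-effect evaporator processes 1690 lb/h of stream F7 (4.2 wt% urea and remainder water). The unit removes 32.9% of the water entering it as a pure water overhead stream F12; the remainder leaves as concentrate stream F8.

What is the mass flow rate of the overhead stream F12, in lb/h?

532.7 lb/h

water entering = 1690×0.958 = 1619 lb/h; overhead removed = 0.329×1619 = 532.66 lb/h.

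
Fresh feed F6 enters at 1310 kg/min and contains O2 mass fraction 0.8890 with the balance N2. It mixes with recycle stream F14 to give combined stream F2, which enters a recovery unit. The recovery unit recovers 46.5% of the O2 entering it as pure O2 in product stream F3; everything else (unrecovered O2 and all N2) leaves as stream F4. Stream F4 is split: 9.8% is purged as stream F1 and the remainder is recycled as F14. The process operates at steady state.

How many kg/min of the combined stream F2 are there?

3734 kg/min

N2 enters only via F6 and leaves only via the purge: 1310×0.111 = 0.098×(N2 in F4), and the recovery unit passes all N2, so N2 in F2 = N2 in F4 = 1483.8 kg/min.
O2 in F2: m_A = 1310×0.889 + (1−0.098)·(1−0.465)·m_A, so m_A = 1164.6/0.5174 = 2250.7 kg/min.
F2 = 2250.7 + 1483.8 = 3734.5 kg/min.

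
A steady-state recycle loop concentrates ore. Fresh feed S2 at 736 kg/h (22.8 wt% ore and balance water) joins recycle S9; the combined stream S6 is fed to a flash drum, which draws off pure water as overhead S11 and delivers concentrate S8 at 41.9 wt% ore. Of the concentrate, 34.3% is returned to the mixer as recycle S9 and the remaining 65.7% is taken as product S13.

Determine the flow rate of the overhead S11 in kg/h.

335.5 kg/h

Overall ore balance (none leaves overhead): ore in fresh feed = ore in product, i.e. 736×0.228 = (1−0.343)·S8·0.419.
S8 = 167.81/(0.419×0.657) = 609.58 kg/h.
Recycle S9 = 0.343×609.58 = 209.09 kg/h.
Combined feed S6 = 736 + 209.09 = 945.09 kg/h.
Overhead S11 = S6 − S8 = 945.09 − 609.58 = 335.5 kg/h.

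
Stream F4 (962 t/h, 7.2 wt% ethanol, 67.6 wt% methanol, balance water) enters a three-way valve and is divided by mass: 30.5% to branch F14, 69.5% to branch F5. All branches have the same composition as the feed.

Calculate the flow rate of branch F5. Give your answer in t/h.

Branch F5 flow = 0.695×962 = 668.59 t/h.

668.6 t/h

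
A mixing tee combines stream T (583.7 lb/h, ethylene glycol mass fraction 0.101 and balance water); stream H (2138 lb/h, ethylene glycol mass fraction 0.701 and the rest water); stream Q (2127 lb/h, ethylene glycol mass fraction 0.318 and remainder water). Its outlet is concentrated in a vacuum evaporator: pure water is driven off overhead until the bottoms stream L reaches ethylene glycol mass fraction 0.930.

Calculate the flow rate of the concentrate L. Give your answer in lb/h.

ethylene glycol entering = 583.7×0.101 + 2138×0.701 + 2127×0.318 = 2234.1 lb/h.
All ethylene glycol reports to L, so L = 2234.1/0.930 = 2402.2 lb/h.

2402 lb/h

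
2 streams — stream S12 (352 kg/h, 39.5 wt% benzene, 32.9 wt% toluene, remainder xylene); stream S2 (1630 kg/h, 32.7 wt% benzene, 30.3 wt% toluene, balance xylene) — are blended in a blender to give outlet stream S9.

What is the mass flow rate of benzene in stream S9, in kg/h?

benzene out = benzene in = 352×0.395 + 1630×0.327 = 672.05 kg/h.

672 kg/h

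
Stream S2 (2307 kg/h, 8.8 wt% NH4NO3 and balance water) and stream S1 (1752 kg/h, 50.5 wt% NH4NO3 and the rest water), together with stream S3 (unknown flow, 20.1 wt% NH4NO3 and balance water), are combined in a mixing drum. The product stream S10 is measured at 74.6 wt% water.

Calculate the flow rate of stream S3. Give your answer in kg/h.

Let S3 be the unknown flow. Total out = 4059 + S3.
water balance: 2971.2 + 0.799·S3 = 0.746·(4059 + S3)
(0.799 − 0.746)·S3 = 0.746×4059 − 2971.2 = 56.79
S3 = 56.79 / 0.053 = 1071.5 kg/h

1072 kg/h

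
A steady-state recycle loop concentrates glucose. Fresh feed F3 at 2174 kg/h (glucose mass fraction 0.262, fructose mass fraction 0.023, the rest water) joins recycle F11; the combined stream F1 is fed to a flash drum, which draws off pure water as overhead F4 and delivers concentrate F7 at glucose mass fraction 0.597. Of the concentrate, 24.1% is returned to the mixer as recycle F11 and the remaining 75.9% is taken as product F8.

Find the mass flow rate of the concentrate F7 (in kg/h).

Overall glucose balance (none leaves overhead): glucose in fresh feed = glucose in product, i.e. 2174×0.262 = (1−0.241)·F7·0.597.
F7 = 569.59/(0.597×0.759) = 1257 kg/h.

1257 kg/h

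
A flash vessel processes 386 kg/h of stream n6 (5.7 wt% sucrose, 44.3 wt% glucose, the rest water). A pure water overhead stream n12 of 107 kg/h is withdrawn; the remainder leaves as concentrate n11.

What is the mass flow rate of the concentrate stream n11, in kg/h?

279 kg/h

Concentrate = 386 − 107 = 279 kg/h.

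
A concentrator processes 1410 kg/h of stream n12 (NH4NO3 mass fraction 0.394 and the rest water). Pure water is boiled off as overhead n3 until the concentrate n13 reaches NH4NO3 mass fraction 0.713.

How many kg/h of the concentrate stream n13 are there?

NH4NO3 is conserved: 1410×0.394 = 555.54 kg/h all reports to the concentrate.
Concentrate = 555.54/(target fraction) = 779.16 kg/h.

779.2 kg/h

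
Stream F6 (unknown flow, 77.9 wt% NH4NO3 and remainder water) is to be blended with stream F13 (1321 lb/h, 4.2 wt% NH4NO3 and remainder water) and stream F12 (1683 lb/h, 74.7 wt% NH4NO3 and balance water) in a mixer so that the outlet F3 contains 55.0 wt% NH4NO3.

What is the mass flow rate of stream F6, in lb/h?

1483 lb/h

Let F6 be the unknown flow. Total out = 3004 + F6.
NH4NO3 balance: 1312.7 + 0.779·F6 = 0.550·(3004 + F6)
(0.779 − 0.550)·F6 = 0.550×3004 − 1312.7 = 339.52
F6 = 339.52 / 0.229 = 1482.6 lb/h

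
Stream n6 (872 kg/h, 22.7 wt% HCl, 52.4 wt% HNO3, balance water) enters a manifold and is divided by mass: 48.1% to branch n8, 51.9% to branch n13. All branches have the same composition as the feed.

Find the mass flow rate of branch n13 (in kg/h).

Branch n13 flow = 0.519×872 = 452.57 kg/h.

452.6 kg/h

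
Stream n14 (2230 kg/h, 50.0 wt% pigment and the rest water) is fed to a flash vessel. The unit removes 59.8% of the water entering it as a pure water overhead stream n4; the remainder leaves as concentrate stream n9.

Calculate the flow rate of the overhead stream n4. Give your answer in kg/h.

666.8 kg/h

water entering = 2230×0.500 = 1115 kg/h; overhead removed = 0.598×1115 = 666.77 kg/h.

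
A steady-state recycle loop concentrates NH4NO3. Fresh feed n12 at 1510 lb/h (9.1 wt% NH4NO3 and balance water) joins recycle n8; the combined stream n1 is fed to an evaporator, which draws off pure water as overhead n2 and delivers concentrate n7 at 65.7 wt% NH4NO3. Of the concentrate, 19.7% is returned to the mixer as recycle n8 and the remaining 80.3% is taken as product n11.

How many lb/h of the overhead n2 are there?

1301 lb/h

Overall NH4NO3 balance (none leaves overhead): NH4NO3 in fresh feed = NH4NO3 in product, i.e. 1510×0.091 = (1−0.197)·n7·0.657.
n7 = 137.41/(0.657×0.803) = 260.46 lb/h.
Recycle n8 = 0.197×260.46 = 51.31 lb/h.
Combined feed n1 = 1510 + 51.31 = 1561.3 lb/h.
Overhead n2 = n1 − n7 = 1561.3 − 260.46 = 1300.9 lb/h.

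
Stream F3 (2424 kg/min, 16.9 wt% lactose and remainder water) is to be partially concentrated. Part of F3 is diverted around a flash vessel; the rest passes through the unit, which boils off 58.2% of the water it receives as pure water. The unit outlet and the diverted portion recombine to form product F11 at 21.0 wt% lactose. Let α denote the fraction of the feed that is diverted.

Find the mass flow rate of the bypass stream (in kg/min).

All 2424×0.169 = 409.66 kg/min of lactose reaches F11, so F11 = 409.66/0.210 = 1950.7 kg/min and vapour = 473.26 kg/min.
The evaporator receives (1−α)·2424 of feed at 0.831 water and removes 0.582 of that water:
0.582×0.831×(1−α)×2424 = 473.26
(1−α) = 473.26/1172.3 = 0.4037;  α = 0.5963.
Bypass flow = 0.5963×2424 = 1445.5 kg/min.

1445 kg/min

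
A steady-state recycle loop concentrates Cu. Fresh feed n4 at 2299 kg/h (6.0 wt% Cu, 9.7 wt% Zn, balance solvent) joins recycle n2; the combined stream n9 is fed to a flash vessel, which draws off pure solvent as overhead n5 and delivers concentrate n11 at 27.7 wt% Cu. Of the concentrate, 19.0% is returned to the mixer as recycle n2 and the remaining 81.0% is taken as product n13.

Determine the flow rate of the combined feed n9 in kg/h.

Overall Cu balance (none leaves overhead): Cu in fresh feed = Cu in product, i.e. 2299×0.060 = (1−0.190)·n11·0.277.
n11 = 137.94/(0.277×0.810) = 614.79 kg/h.
Recycle n2 = 0.190×614.79 = 116.81 kg/h.
Combined feed n9 = 2299 + 116.81 = 2415.8 kg/h.

2416 kg/h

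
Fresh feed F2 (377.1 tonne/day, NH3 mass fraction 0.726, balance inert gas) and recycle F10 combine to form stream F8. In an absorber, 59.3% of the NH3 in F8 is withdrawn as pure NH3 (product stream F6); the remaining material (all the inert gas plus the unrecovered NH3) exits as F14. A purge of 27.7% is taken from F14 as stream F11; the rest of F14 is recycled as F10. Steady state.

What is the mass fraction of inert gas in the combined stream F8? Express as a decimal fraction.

inert gas enters only via F2 and leaves only via the purge: 377.1×0.274 = 0.277×(inert gas in F14), and the absorber passes all inert gas, so inert gas in F8 = inert gas in F14 = 373.02 tonne/day.
NH3 in F8: m_A = 377.1×0.726 + (1−0.277)·(1−0.593)·m_A, so m_A = 273.77/0.7057 = 387.93 tonne/day.
F8 = 387.93 + 373.02 = 760.94 tonne/day.
inert gas fraction in F8 = 373.02/760.94 = 0.490.

0.490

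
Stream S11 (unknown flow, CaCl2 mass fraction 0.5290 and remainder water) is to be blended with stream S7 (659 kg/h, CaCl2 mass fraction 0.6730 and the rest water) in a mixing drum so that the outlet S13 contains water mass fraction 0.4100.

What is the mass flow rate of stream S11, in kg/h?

Let S11 be the unknown flow. Total out = 659 + S11.
water balance: 215.49 + 0.471·S11 = 0.410·(659 + S11)
(0.471 − 0.410)·S11 = 0.410×659 − 215.49 = 54.697
S11 = 54.697 / 0.061 = 896.67 kg/h

896.7 kg/h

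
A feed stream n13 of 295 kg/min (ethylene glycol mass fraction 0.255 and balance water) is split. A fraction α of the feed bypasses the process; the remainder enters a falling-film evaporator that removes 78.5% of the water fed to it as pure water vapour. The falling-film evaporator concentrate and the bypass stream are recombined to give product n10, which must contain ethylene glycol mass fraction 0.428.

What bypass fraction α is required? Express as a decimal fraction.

All 295×0.255 = 75.225 kg/min of ethylene glycol reaches n10, so n10 = 75.225/0.428 = 175.76 kg/min and vapour = 119.24 kg/min.
The evaporator receives (1−α)·295 of feed at 0.745 water and removes 0.785 of that water:
0.785×0.745×(1−α)×295 = 119.24
(1−α) = 119.24/172.52 = 0.6912;  α = 0.3088.

0.309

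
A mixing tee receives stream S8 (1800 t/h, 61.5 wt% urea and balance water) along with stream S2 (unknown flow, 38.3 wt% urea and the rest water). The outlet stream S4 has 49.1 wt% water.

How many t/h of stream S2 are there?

1514 t/h

Let S2 be the unknown flow. Total out = 1800 + S2.
water balance: 693 + 0.617·S2 = 0.491·(1800 + S2)
(0.617 − 0.491)·S2 = 0.491×1800 − 693 = 190.8
S2 = 190.8 / 0.126 = 1514.3 t/h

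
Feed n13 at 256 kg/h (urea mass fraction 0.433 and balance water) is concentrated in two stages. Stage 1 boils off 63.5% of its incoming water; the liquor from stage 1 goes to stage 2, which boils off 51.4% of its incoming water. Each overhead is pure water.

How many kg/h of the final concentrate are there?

water in feed = 256×0.567 = 145.15 kg/h.
After stage 1: water left = (1−0.635)×145.15 = 52.98; stream total = 163.83 kg/h.
After stage 2: water left = (1−0.514)×52.98 = 25.749; final concentrate = 136.6 kg/h.

136.6 kg/h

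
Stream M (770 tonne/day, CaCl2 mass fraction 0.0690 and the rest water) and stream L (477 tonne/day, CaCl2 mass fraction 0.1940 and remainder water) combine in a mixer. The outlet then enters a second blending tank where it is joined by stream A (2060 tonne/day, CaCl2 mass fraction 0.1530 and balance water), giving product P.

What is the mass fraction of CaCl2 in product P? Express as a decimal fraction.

Overall, product flow = 3307 tonne/day.
CaCl2 in = 770×0.069 + 477×0.194 + 2060×0.153 = 460.85 tonne/day.
CaCl2 fraction in P = 0.1394.

0.1394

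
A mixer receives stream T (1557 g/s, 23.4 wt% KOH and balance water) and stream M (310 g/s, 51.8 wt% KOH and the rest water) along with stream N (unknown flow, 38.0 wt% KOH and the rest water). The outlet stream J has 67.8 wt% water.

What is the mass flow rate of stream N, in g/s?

Let N be the unknown flow. Total out = 1867 + N.
water balance: 1342.1 + 0.620·N = 0.678·(1867 + N)
(0.620 − 0.678)·N = 0.678×1867 − 1342.1 = -76.256
N = -76.256 / -0.058 = 1314.8 g/s

1315 g/s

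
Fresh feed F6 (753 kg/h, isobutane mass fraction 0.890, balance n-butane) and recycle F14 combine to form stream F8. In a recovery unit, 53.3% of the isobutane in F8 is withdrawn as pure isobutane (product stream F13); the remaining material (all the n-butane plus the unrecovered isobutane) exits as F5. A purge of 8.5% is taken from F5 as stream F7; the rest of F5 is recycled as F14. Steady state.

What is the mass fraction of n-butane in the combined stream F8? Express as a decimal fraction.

0.454

n-butane enters only via F6 and leaves only via the purge: 753×0.110 = 0.085×(n-butane in F5), and the recovery unit passes all n-butane, so n-butane in F8 = n-butane in F5 = 974.47 kg/h.
isobutane in F8: m_A = 753×0.890 + (1−0.085)·(1−0.533)·m_A, so m_A = 670.17/0.5727 = 1170.2 kg/h.
F8 = 1170.2 + 974.47 = 2144.7 kg/h.
n-butane fraction in F8 = 974.47/2144.7 = 0.454.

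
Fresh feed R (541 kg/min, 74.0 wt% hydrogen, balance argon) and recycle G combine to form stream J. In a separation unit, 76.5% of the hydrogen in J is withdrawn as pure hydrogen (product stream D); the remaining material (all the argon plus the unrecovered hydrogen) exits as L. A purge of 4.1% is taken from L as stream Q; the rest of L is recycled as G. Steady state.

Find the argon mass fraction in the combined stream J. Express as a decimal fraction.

0.869

argon enters only via R and leaves only via the purge: 541×0.260 = 0.041×(argon in L), and the separation unit passes all argon, so argon in J = argon in L = 3430.7 kg/min.
hydrogen in J: m_A = 541×0.740 + (1−0.041)·(1−0.765)·m_A, so m_A = 400.34/0.7746 = 516.81 kg/min.
J = 516.81 + 3430.7 = 3947.5 kg/min.
argon fraction in J = 3430.7/3947.5 = 0.869.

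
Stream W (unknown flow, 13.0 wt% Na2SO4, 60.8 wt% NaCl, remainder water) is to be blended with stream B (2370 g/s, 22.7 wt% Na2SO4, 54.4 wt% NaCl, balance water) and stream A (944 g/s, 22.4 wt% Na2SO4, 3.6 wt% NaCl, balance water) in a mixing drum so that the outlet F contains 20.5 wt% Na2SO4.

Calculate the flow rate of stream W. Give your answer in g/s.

Let W be the unknown flow. Total out = 3314 + W.
Na2SO4 balance: 749.45 + 0.130·W = 0.205·(3314 + W)
(0.130 − 0.205)·W = 0.205×3314 − 749.45 = -70.076
W = -70.076 / -0.075 = 934.35 g/s

934.3 g/s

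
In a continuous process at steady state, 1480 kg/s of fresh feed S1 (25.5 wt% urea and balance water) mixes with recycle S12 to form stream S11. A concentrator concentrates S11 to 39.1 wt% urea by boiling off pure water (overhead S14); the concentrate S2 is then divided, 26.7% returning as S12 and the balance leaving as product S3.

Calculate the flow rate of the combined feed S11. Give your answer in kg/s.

1832 kg/s

Overall urea balance (none leaves overhead): urea in fresh feed = urea in product, i.e. 1480×0.255 = (1−0.267)·S2·0.391.
S2 = 377.4/(0.391×0.733) = 1316.8 kg/s.
Recycle S12 = 0.267×1316.8 = 351.59 kg/s.
Combined feed S11 = 1480 + 351.59 = 1831.6 kg/s.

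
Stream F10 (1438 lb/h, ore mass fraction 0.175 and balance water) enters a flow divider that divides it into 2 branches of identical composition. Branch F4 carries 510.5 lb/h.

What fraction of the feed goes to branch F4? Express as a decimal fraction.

Fraction to F4 = 510.5/1438 = 0.3550.

0.355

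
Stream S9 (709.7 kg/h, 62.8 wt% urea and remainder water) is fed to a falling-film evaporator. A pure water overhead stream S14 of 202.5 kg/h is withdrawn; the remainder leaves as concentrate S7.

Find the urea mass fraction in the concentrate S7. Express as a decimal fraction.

urea is not removed: 709.7×0.628 = 445.69 kg/h of urea enters S7.
Concentrate = 709.7 − 202.5 = 507.2 kg/h.
Mass fraction = 445.69/507.2 = 0.8787.

0.8787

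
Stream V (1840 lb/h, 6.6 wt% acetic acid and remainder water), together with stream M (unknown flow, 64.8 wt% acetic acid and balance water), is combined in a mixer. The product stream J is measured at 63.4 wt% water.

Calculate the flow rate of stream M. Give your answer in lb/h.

1957 lb/h

Let M be the unknown flow. Total out = 1840 + M.
water balance: 1718.6 + 0.352·M = 0.634·(1840 + M)
(0.352 − 0.634)·M = 0.634×1840 − 1718.6 = -552
M = -552 / -0.282 = 1957.4 lb/h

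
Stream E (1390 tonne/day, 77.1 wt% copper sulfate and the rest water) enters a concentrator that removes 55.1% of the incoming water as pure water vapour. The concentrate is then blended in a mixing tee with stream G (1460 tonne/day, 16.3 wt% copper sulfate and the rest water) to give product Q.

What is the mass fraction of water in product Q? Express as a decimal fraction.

0.510

Vapour removed = 0.551×0.229×1390 = 175.39 tonne/day; concentrate = 1214.6 tonne/day.
water reaching the mixer = 142.92 (from concentrate) + 1460×0.837 = 1364.9 tonne/day.
Product flow = 1214.6 + 1460 = 2674.6 tonne/day; water fraction = 0.510.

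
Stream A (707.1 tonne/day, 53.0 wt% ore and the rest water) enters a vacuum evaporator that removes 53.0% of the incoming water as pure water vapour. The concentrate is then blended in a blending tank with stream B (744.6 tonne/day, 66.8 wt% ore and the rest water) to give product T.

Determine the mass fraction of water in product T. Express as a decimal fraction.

0.3163

Vapour removed = 0.530×0.470×707.1 = 176.14 tonne/day; concentrate = 530.96 tonne/day.
water reaching the mixer = 156.2 (from concentrate) + 744.6×0.332 = 403.41 tonne/day.
Product flow = 530.96 + 744.6 = 1275.6 tonne/day; water fraction = 0.3163.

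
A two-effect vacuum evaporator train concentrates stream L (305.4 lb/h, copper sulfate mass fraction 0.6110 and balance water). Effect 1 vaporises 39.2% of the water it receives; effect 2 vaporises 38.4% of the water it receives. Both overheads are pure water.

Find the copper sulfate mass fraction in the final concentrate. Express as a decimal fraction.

water in feed = 305.4×0.389 = 118.8 lb/h.
After stage 1: water left = (1−0.392)×118.8 = 72.231; stream total = 258.83 lb/h.
After stage 2: water left = (1−0.384)×72.231 = 44.494; final concentrate = 231.09 lb/h.
copper sulfate fraction = 186.6/231.09 = 0.8075.

0.8075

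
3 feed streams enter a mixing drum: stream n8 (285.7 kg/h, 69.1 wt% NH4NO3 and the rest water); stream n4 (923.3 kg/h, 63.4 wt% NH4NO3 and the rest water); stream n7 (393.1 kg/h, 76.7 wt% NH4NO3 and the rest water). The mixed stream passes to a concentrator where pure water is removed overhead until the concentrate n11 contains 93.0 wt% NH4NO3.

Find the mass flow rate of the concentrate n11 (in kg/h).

NH4NO3 entering = 285.7×0.691 + 923.3×0.634 + 393.1×0.767 = 1084.3 kg/h.
All NH4NO3 reports to n11, so n11 = 1084.3/0.930 = 1165.9 kg/h.

1166 kg/h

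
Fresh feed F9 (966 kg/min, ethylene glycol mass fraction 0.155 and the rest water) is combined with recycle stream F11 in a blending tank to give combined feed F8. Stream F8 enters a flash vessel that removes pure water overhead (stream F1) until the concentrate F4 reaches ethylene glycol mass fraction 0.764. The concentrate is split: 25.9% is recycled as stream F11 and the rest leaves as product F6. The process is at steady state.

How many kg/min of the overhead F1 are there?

770 kg/min

Overall ethylene glycol balance (none leaves overhead): ethylene glycol in fresh feed = ethylene glycol in product, i.e. 966×0.155 = (1−0.259)·F4·0.764.
F4 = 149.73/(0.764×0.741) = 264.48 kg/min.
Recycle F11 = 0.259×264.48 = 68.501 kg/min.
Combined feed F8 = 966 + 68.501 = 1034.5 kg/min.
Overhead F1 = F8 − F4 = 1034.5 − 264.48 = 770.02 kg/min.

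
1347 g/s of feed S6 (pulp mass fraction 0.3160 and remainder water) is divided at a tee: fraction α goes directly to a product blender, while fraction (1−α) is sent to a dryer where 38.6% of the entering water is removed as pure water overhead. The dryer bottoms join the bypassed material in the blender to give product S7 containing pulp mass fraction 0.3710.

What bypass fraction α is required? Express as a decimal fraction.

0.439

All 1347×0.316 = 425.65 g/s of pulp reaches S7, so S7 = 425.65/0.371 = 1147.3 g/s and vapour = 199.69 g/s.
The evaporator receives (1−α)·1347 of feed at 0.684 water and removes 0.386 of that water:
0.386×0.684×(1−α)×1347 = 199.69
(1−α) = 199.69/355.64 = 0.5615;  α = 0.4385.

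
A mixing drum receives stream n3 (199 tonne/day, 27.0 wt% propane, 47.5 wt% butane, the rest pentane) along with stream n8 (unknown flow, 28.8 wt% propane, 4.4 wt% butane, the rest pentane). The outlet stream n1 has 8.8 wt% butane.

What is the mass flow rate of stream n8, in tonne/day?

Let n8 be the unknown flow. Total out = 199 + n8.
butane balance: 94.525 + 0.044·n8 = 0.088·(199 + n8)
(0.044 − 0.088)·n8 = 0.088×199 − 94.525 = -77.013
n8 = -77.013 / -0.044 = 1750.3 tonne/day

1750 tonne/day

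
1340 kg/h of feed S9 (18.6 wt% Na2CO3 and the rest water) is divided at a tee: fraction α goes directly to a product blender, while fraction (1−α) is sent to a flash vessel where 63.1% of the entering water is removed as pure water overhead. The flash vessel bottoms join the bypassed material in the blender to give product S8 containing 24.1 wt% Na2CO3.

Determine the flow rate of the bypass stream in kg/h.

744.6 kg/h

All 1340×0.186 = 249.24 kg/h of Na2CO3 reaches S8, so S8 = 249.24/0.241 = 1034.2 kg/h and vapour = 305.81 kg/h.
The evaporator receives (1−α)·1340 of feed at 0.814 water and removes 0.631 of that water:
0.631×0.814×(1−α)×1340 = 305.81
(1−α) = 305.81/688.27 = 0.4443;  α = 0.5557.
Bypass flow = 0.5557×1340 = 744.62 kg/h.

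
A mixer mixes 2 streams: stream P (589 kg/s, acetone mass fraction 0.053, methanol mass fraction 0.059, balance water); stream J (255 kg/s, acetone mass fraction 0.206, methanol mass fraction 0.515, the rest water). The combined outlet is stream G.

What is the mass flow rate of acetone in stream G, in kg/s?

83.75 kg/s

acetone out = acetone in = 589×0.053 + 255×0.206 = 83.747 kg/s.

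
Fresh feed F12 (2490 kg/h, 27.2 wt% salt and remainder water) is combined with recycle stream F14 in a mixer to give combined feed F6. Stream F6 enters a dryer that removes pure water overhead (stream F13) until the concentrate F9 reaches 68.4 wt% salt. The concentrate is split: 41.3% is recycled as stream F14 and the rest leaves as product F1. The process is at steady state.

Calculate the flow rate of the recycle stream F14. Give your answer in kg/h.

Overall salt balance (none leaves overhead): salt in fresh feed = salt in product, i.e. 2490×0.272 = (1−0.413)·F9·0.684.
F9 = 677.28/(0.684×0.587) = 1686.8 kg/h.
Recycle F14 = 0.413×1686.8 = 696.67 kg/h.

696.7 kg/h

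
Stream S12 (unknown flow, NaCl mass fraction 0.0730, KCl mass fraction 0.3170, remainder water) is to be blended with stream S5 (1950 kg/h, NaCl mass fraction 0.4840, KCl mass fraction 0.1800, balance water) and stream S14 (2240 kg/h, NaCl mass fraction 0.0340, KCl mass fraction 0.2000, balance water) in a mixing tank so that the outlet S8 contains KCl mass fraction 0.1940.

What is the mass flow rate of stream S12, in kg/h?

Let S12 be the unknown flow. Total out = 4190 + S12.
KCl balance: 799 + 0.317·S12 = 0.194·(4190 + S12)
(0.317 − 0.194)·S12 = 0.194×4190 − 799 = 13.86
S12 = 13.86 / 0.123 = 112.68 kg/h

112.7 kg/h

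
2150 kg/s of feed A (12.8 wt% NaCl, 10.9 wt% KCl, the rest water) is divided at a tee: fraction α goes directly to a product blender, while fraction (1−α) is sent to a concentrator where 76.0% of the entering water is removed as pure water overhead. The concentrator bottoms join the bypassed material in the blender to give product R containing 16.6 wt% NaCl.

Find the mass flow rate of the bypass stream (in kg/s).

1301 kg/s

All 2150×0.128 = 275.2 kg/s of NaCl reaches R, so R = 275.2/0.166 = 1657.8 kg/s and vapour = 492.17 kg/s.
The evaporator receives (1−α)·2150 of feed at 0.763 water and removes 0.760 of that water:
0.760×0.763×(1−α)×2150 = 492.17
(1−α) = 492.17/1246.7 = 0.3948;  α = 0.6052.
Bypass flow = 0.6052×2150 = 1301.3 kg/s.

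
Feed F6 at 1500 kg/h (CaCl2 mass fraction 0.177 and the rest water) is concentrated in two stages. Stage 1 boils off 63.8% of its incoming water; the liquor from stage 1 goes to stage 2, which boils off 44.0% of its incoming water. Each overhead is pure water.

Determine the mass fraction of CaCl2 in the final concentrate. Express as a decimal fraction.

water in feed = 1500×0.823 = 1234.5 kg/h.
After stage 1: water left = (1−0.638)×1234.5 = 446.89; stream total = 712.39 kg/h.
After stage 2: water left = (1−0.440)×446.89 = 250.26; final concentrate = 515.76 kg/h.
CaCl2 fraction = 265.5/515.76 = 0.515.

0.515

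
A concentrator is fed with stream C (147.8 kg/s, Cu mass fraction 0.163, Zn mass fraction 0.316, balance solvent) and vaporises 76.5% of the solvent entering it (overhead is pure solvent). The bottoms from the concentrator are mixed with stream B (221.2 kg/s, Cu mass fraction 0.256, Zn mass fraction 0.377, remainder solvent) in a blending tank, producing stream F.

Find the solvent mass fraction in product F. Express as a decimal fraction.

Vapour removed = 0.765×0.521×147.8 = 58.908 kg/s; concentrate = 88.892 kg/s.
solvent reaching the mixer = 18.096 (from concentrate) + 221.2×0.367 = 99.276 kg/s.
Product flow = 88.892 + 221.2 = 310.09 kg/s; solvent fraction = 0.320.

0.320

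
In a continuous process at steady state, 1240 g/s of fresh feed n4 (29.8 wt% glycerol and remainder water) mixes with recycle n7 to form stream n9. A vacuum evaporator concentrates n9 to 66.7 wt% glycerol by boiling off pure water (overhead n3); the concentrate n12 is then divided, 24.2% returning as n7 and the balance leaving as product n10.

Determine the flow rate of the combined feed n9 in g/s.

1417 g/s

Overall glycerol balance (none leaves overhead): glycerol in fresh feed = glycerol in product, i.e. 1240×0.298 = (1−0.242)·n12·0.667.
n12 = 369.52/(0.667×0.758) = 730.87 g/s.
Recycle n7 = 0.242×730.87 = 176.87 g/s.
Combined feed n9 = 1240 + 176.87 = 1416.9 g/s.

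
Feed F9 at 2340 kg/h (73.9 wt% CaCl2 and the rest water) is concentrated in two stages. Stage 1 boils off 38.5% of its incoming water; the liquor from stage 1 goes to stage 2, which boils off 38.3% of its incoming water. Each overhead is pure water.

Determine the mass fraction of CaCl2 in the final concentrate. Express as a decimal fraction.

0.882

water in feed = 2340×0.261 = 610.74 kg/h.
After stage 1: water left = (1−0.385)×610.74 = 375.61; stream total = 2104.9 kg/h.
After stage 2: water left = (1−0.383)×375.61 = 231.75; final concentrate = 1961 kg/h.
CaCl2 fraction = 1729.3/1961 = 0.882.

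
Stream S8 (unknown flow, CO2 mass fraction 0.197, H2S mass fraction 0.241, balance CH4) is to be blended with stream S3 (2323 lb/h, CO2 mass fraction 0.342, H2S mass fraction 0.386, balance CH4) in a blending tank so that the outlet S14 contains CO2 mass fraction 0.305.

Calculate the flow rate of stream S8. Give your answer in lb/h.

Let S8 be the unknown flow. Total out = 2323 + S8.
CO2 balance: 794.47 + 0.197·S8 = 0.305·(2323 + S8)
(0.197 − 0.305)·S8 = 0.305×2323 − 794.47 = -85.951
S8 = -85.951 / -0.108 = 795.84 lb/h

795.8 lb/h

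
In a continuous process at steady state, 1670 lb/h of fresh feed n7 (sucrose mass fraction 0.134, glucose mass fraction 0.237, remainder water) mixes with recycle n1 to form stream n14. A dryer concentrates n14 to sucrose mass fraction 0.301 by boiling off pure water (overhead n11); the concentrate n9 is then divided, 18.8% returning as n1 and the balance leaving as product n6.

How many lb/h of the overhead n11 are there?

926.5 lb/h

Overall sucrose balance (none leaves overhead): sucrose in fresh feed = sucrose in product, i.e. 1670×0.134 = (1−0.188)·n9·0.301.
n9 = 223.78/(0.301×0.812) = 915.59 lb/h.
Recycle n1 = 0.188×915.59 = 172.13 lb/h.
Combined feed n14 = 1670 + 172.13 = 1842.1 lb/h.
Overhead n11 = n14 − n9 = 1842.1 − 915.59 = 926.54 lb/h.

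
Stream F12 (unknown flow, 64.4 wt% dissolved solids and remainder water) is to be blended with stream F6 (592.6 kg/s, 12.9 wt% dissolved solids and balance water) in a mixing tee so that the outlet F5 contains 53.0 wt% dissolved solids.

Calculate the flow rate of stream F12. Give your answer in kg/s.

2084 kg/s

Let F12 be the unknown flow. Total out = 592.6 + F12.
dissolved solids balance: 76.445 + 0.644·F12 = 0.530·(592.6 + F12)
(0.644 − 0.530)·F12 = 0.530×592.6 − 76.445 = 237.63
F12 = 237.63 / 0.114 = 2084.5 kg/s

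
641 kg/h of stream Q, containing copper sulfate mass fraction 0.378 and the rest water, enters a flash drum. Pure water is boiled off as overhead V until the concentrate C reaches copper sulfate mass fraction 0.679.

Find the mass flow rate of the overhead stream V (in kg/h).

copper sulfate is conserved: 641×0.378 = 242.3 kg/h all reports to the concentrate.
Concentrate = 242.3/(target fraction) = 356.85 kg/h.
Overhead = 641 − 356.85 = 284.15 kg/h.

284.2 kg/h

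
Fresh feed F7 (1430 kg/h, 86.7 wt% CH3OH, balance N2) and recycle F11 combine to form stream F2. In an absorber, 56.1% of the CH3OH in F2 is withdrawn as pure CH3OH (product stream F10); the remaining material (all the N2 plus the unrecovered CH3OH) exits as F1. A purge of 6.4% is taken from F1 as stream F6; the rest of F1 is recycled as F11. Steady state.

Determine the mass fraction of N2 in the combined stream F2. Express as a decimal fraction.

0.5854

N2 enters only via F7 and leaves only via the purge: 1430×0.133 = 0.064×(N2 in F1), and the absorber passes all N2, so N2 in F2 = N2 in F1 = 2971.7 kg/h.
CH3OH in F2: m_A = 1430×0.867 + (1−0.064)·(1−0.561)·m_A, so m_A = 1239.8/0.5891 = 2104.6 kg/h.
F2 = 2104.6 + 2971.7 = 5076.3 kg/h.
N2 fraction in F2 = 2971.7/5076.3 = 0.5854.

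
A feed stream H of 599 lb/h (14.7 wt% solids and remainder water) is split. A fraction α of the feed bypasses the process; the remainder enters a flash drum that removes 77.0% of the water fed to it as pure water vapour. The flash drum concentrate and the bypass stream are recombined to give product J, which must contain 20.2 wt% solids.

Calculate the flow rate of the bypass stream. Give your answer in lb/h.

All 599×0.147 = 88.053 lb/h of solids reaches J, so J = 88.053/0.202 = 435.91 lb/h and vapour = 163.09 lb/h.
The evaporator receives (1−α)·599 of feed at 0.853 water and removes 0.770 of that water:
0.770×0.853×(1−α)×599 = 163.09
(1−α) = 163.09/393.43 = 0.4145;  α = 0.5855.
Bypass flow = 0.5855×599 = 350.69 lb/h.

350.7 lb/h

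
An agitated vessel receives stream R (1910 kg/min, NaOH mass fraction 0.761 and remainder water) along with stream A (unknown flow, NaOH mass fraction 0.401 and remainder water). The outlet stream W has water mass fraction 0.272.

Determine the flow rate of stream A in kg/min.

Let A be the unknown flow. Total out = 1910 + A.
water balance: 456.49 + 0.599·A = 0.272·(1910 + A)
(0.599 − 0.272)·A = 0.272×1910 − 456.49 = 63.03
A = 63.03 / 0.327 = 192.75 kg/min

192.8 kg/min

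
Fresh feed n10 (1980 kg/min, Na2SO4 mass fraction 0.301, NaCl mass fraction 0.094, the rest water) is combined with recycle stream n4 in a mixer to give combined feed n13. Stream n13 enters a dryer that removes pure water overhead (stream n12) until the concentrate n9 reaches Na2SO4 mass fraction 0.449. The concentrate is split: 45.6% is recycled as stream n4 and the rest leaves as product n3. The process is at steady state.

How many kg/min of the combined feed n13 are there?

3093 kg/min

Overall Na2SO4 balance (none leaves overhead): Na2SO4 in fresh feed = Na2SO4 in product, i.e. 1980×0.301 = (1−0.456)·n9·0.449.
n9 = 595.98/(0.449×0.544) = 2440 kg/min.
Recycle n4 = 0.456×2440 = 1112.6 kg/min.
Combined feed n13 = 1980 + 1112.6 = 3092.6 kg/min.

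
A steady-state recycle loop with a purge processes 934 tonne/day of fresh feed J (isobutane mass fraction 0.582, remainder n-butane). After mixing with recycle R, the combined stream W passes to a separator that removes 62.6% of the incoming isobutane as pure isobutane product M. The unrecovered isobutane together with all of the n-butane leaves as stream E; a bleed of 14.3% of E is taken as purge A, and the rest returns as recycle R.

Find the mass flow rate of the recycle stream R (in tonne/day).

n-butane enters only via J and leaves only via the purge: 934×0.418 = 0.143×(n-butane in E), and the separator passes all n-butane, so n-butane in W = n-butane in E = 2730.2 tonne/day.
isobutane in W: m_A = 934×0.582 + (1−0.143)·(1−0.626)·m_A, so m_A = 543.59/0.6795 = 800 tonne/day.
E = (1−0.626)×800 + 2730.2 = 3029.4 tonne/day.
Recycle R = (1−0.143)×3029.4 = 2596.2 tonne/day.

2596 tonne/day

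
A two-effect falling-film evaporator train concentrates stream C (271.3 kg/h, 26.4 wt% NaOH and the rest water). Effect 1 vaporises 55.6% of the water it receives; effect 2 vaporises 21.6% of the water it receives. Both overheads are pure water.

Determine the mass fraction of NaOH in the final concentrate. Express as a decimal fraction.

water in feed = 271.3×0.736 = 199.68 kg/h.
After stage 1: water left = (1−0.556)×199.68 = 88.656; stream total = 160.28 kg/h.
After stage 2: water left = (1−0.216)×88.656 = 69.507; final concentrate = 141.13 kg/h.
NaOH fraction = 71.623/141.13 = 0.5075.

0.5075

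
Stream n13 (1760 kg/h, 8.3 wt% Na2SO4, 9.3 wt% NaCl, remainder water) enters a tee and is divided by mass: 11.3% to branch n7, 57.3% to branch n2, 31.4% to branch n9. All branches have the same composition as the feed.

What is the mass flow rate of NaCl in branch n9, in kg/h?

51.4 kg/h

Branch n9 total = 0.314×1760 = 552.64 kg/h.
NaCl in n9 = 0.093×552.64 = 51.396 kg/h.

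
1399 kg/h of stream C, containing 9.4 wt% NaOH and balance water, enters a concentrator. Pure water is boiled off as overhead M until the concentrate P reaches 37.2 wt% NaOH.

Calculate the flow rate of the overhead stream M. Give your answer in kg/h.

1045 kg/h

NaOH is conserved: 1399×0.094 = 131.51 kg/h all reports to the concentrate.
Concentrate = 131.51/(target fraction) = 353.51 kg/h.
Overhead = 1399 − 353.51 = 1045.5 kg/h.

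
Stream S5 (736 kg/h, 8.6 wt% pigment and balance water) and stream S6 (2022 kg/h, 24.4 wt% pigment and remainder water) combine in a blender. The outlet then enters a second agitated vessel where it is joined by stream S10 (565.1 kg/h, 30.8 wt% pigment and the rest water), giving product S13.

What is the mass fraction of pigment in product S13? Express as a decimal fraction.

0.220

Overall, product flow = 3323.1 kg/h.
pigment in = 736×0.086 + 2022×0.244 + 565.1×0.308 = 730.71 kg/h.
pigment fraction in S13 = 0.220.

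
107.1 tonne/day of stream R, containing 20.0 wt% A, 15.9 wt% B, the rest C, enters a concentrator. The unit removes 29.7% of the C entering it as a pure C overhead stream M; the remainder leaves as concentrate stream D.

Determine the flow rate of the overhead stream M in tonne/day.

20.39 tonne/day

C entering = 107.1×0.641 = 68.651 tonne/day; overhead removed = 0.297×68.651 = 20.389 tonne/day.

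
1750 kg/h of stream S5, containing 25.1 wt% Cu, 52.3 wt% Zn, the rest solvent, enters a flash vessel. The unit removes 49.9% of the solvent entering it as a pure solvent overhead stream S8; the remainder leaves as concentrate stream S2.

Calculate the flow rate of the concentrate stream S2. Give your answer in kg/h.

solvent entering = 1750×0.226 = 395.5 kg/h; overhead removed = 0.499×395.5 = 197.35 kg/h.
Concentrate = 1750 − 197.35 = 1552.6 kg/h.

1553 kg/h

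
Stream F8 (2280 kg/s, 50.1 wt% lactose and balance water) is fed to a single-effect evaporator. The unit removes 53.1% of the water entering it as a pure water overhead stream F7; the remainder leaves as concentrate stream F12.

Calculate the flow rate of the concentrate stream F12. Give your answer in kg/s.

1676 kg/s

water entering = 2280×0.499 = 1137.7 kg/s; overhead removed = 0.531×1137.7 = 604.13 kg/s.
Concentrate = 2280 − 604.13 = 1675.9 kg/s.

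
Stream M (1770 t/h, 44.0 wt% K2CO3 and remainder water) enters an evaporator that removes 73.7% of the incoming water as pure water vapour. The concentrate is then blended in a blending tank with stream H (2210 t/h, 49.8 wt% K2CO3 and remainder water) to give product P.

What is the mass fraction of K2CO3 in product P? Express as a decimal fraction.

Vapour removed = 0.737×0.560×1770 = 730.51 t/h; concentrate = 1039.5 t/h.
K2CO3 reaching the mixer = 778.8 (from concentrate) + 2210×0.498 = 1879.4 t/h.
Product flow = 1039.5 + 2210 = 3249.5 t/h; K2CO3 fraction = 0.578.

0.578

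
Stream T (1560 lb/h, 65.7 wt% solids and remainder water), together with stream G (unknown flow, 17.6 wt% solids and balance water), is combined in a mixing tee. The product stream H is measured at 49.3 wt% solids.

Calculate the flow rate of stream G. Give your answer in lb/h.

Let G be the unknown flow. Total out = 1560 + G.
solids balance: 1024.9 + 0.176·G = 0.493·(1560 + G)
(0.176 − 0.493)·G = 0.493×1560 − 1024.9 = -255.84
G = -255.84 / -0.317 = 807.07 lb/h

807.1 lb/h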